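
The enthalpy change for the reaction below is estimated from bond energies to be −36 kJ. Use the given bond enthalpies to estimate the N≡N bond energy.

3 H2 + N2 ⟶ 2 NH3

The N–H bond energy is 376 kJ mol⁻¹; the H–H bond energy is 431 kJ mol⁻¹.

D(N≡N) ≈ 927 kJ/mol

Let D be the N≡N bond energy.
Σ(broken) = 3×431 + 1×D = 1293 + D
Σ(formed) = 6×376 = 2256
ΔH = Σ(broken) − Σ(formed) = (1293 + D) − (2256) = −963 + D
Setting this equal to −36 kJ gives D = 927 kJ/mol.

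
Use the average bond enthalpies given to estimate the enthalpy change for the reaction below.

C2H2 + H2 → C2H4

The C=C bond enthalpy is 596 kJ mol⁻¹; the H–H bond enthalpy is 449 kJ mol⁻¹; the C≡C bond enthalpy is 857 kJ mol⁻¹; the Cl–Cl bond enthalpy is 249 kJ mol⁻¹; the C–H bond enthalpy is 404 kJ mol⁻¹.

ΔH ≈ −98 kJ

Bonds broken (reactants):
  C≡C: 1 × 857 = 857
  C–H: 2 × 404 = 808
  H–H: 1 × 449 = 449
  Σ(broken) = 2114 kJ
Bonds formed (products):
  C–H: 4 × 404 = 1616
  C=C: 1 × 596 = 596
  Σ(formed) = 2212 kJ
ΔH = Σ(broken) − Σ(formed) = 2114 − 2212 = −98 kJ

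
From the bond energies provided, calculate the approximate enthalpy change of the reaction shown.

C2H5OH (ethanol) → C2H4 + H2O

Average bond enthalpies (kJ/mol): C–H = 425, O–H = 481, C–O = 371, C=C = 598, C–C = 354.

ΔH ≈ +71 kJ

Bonds broken (reactants):
  C–C: 1 × 354 = 354
  C–H: 5 × 425 = 2125
  C–O: 1 × 371 = 371
  O–H: 1 × 481 = 481
  Σ(broken) = 3331 kJ
Bonds formed (products):
  C–H: 4 × 425 = 1700
  C=C: 1 × 598 = 598
  O–H: 2 × 481 = 962
  Σ(formed) = 3260 kJ
ΔH = Σ(broken) − Σ(formed) = 3331 − 3260 = +71 kJ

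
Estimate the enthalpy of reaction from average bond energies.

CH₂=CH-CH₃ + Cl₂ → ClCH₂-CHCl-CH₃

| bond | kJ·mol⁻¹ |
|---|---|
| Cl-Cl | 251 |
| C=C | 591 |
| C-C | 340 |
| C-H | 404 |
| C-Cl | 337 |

ΔH ≈ −172 kJ

Bonds broken (reactants):
  C-C: 1 × 340 = 340
  C-H: 6 × 404 = 2424
  C=C: 1 × 591 = 591
  Cl-Cl: 1 × 251 = 251
  Σ(broken) = 3606 kJ
Bonds formed (products):
  C-C: 2 × 340 = 680
  C-Cl: 2 × 337 = 674
  C-H: 6 × 404 = 2424
  Σ(formed) = 3778 kJ
ΔH = Σ(broken) − Σ(formed) = 3606 − 3778 = −172 kJ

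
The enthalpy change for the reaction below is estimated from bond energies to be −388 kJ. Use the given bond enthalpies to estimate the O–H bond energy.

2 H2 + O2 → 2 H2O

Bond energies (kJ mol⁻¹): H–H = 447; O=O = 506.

Let D be the O–H bond energy.
Σ(broken) = 2×447 + 1×506 = 1400
Σ(formed) = 4×D = 4D
ΔH = Σ(broken) − Σ(formed) = (1400) − (4D) = +1400 − 4D
Setting this equal to −388 kJ gives 4D = 1788, so D = 447 kJ/mol.

D(O–H) ≈ 447 kJ/mol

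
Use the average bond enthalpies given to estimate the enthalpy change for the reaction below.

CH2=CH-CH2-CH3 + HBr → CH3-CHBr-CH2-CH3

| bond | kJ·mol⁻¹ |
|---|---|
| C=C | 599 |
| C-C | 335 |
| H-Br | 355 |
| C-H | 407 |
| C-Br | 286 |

Bonds broken (reactants):
  C-C: 2 × 335 = 670
  C-H: 8 × 407 = 3256
  C=C: 1 × 599 = 599
  H-Br: 1 × 355 = 355
  Σ(broken) = 4880 kJ
Bonds formed (products):
  C-Br: 1 × 286 = 286
  C-C: 3 × 335 = 1005
  C-H: 9 × 407 = 3663
  Σ(formed) = 4954 kJ
ΔH = Σ(broken) − Σ(formed) = 4880 − 4954 = −74 kJ

ΔH ≈ −74 kJ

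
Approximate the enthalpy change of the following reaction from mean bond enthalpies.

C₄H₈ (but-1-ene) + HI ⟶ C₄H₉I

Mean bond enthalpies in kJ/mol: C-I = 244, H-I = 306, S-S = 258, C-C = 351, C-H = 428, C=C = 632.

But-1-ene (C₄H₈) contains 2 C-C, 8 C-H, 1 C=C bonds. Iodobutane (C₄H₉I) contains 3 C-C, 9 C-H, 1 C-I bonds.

Bonds broken (reactants):
  C-C: 2 × 351 = 702
  C-H: 8 × 428 = 3424
  C=C: 1 × 632 = 632
  H-I: 1 × 306 = 306
  Σ(broken) = 5064 kJ
Bonds formed (products):
  C-C: 3 × 351 = 1053
  C-H: 9 × 428 = 3852
  C-I: 1 × 244 = 244
  Σ(formed) = 5149 kJ
ΔH = Σ(broken) − Σ(formed) = 5064 − 5149 = −85 kJ

ΔH ≈ −85 kJ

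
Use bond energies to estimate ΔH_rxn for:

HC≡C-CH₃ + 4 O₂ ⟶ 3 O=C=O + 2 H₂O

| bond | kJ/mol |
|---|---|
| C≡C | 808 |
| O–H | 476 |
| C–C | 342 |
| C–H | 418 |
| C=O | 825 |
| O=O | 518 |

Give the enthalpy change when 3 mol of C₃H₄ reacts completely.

Bonds broken (reactants):
  C≡C: 1 × 808 = 808
  C–C: 1 × 342 = 342
  C–H: 4 × 418 = 1672
  O=O: 4 × 518 = 2072
  Σ(broken) = 4894 kJ
Bonds formed (products):
  C=O: 6 × 825 = 4950
  O–H: 4 × 476 = 1904
  Σ(formed) = 6854 kJ
ΔH = Σ(broken) − Σ(formed) = 4894 − 6854 = −1960 kJ
For 3× the reaction as written: 3 × (−1960) = −5880 kJ

ΔH = −5880 kJ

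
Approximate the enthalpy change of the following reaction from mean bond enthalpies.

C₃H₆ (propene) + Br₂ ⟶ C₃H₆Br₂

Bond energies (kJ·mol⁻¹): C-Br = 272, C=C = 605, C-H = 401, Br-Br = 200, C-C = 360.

ΔH ≈ −99 kJ

Bonds broken (reactants):
  Br-Br: 1 × 200 = 200
  C-C: 1 × 360 = 360
  C-H: 6 × 401 = 2406
  C=C: 1 × 605 = 605
  Σ(broken) = 3571 kJ
Bonds formed (products):
  C-Br: 2 × 272 = 544
  C-C: 2 × 360 = 720
  C-H: 6 × 401 = 2406
  Σ(formed) = 3670 kJ
ΔH = Σ(broken) − Σ(formed) = 3571 − 3670 = −99 kJ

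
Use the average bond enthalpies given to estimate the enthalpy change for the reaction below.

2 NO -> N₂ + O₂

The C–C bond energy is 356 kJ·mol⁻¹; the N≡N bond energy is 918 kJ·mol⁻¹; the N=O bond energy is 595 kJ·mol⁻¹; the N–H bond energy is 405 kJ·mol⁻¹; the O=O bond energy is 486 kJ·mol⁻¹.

Bonds broken (reactants):
  N=O: 2 × 595 = 1190
  Σ(broken) = 1190 kJ
Bonds formed (products):
  N≡N: 1 × 918 = 918
  O=O: 1 × 486 = 486
  Σ(formed) = 1404 kJ
ΔH = Σ(broken) − Σ(formed) = 1190 − 1404 = −214 kJ

ΔH ≈ −214 kJ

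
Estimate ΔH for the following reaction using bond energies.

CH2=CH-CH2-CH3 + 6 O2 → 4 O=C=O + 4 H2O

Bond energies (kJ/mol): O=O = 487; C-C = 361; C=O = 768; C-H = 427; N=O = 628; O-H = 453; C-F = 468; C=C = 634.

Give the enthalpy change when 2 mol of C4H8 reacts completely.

ΔH = −4148 kJ

Bonds broken (reactants):
  C-C: 2 × 361 = 722
  C-H: 8 × 427 = 3416
  C=C: 1 × 634 = 634
  O=O: 6 × 487 = 2922
  Σ(broken) = 7694 kJ
Bonds formed (products):
  C=O: 8 × 768 = 6144
  O-H: 8 × 453 = 3624
  Σ(formed) = 9768 kJ
ΔH = Σ(broken) − Σ(formed) = 7694 − 9768 = −2074 kJ
For 2× the reaction as written: 2 × (−2074) = −4148 kJ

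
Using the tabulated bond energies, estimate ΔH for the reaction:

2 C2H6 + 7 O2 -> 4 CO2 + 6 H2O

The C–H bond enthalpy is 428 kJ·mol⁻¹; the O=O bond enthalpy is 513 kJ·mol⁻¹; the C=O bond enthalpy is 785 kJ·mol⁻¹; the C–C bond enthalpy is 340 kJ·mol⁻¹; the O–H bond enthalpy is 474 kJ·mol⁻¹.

ΔH ≈ −2561 kJ

Bonds broken (reactants):
  C–C: 2 × 340 = 680
  C–H: 12 × 428 = 5136
  O=O: 7 × 513 = 3591
  Σ(broken) = 9407 kJ
Bonds formed (products):
  C=O: 8 × 785 = 6280
  O–H: 12 × 474 = 5688
  Σ(formed) = 11968 kJ
ΔH = Σ(broken) − Σ(formed) = 9407 − 11968 = −2561 kJ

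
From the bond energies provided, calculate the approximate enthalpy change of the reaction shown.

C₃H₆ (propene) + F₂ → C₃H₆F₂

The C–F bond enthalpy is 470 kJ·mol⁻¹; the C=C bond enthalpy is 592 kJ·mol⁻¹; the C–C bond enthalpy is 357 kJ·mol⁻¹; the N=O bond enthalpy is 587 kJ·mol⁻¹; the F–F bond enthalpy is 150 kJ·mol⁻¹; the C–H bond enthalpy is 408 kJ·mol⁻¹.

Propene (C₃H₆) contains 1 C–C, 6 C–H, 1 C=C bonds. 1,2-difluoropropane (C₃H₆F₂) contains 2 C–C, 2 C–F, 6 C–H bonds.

Bonds broken (reactants):
  C–C: 1 × 357 = 357
  C–H: 6 × 408 = 2448
  C=C: 1 × 592 = 592
  F–F: 1 × 150 = 150
  Σ(broken) = 3547 kJ
Bonds formed (products):
  C–C: 2 × 357 = 714
  C–F: 2 × 470 = 940
  C–H: 6 × 408 = 2448
  Σ(formed) = 4102 kJ
ΔH = Σ(broken) − Σ(formed) = 3547 − 4102 = −555 kJ

ΔH ≈ −555 kJ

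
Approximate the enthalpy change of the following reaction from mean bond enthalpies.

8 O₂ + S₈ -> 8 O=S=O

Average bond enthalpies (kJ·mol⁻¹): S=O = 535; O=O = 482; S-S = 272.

Bonds broken (reactants):
  O=O: 8 × 482 = 3856
  S-S: 8 × 272 = 2176
  Σ(broken) = 6032 kJ
Bonds formed (products):
  S=O: 16 × 535 = 8560
  Σ(formed) = 8560 kJ
ΔH = Σ(broken) − Σ(formed) = 6032 − 8560 = −2528 kJ

ΔH ≈ −2528 kJ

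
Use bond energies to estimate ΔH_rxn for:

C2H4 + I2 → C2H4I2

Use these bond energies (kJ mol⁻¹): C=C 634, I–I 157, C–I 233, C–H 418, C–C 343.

Bonds broken (reactants):
  C–H: 4 × 418 = 1672
  C=C: 1 × 634 = 634
  I–I: 1 × 157 = 157
  Σ(broken) = 2463 kJ
Bonds formed (products):
  C–C: 1 × 343 = 343
  C–H: 4 × 418 = 1672
  C–I: 2 × 233 = 466
  Σ(formed) = 2481 kJ
ΔH = Σ(broken) − Σ(formed) = 2463 − 2481 = −18 kJ

ΔH ≈ −18 kJ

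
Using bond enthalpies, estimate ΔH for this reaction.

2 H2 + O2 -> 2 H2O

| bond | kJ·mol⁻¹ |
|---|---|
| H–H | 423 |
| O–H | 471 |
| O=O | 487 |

Bonds broken (reactants):
  H–H: 2 × 423 = 846
  O=O: 1 × 487 = 487
  Σ(broken) = 1333 kJ
Bonds formed (products):
  O–H: 4 × 471 = 1884
  Σ(formed) = 1884 kJ
ΔH = Σ(broken) − Σ(formed) = 1333 − 1884 = −551 kJ

ΔH ≈ −551 kJ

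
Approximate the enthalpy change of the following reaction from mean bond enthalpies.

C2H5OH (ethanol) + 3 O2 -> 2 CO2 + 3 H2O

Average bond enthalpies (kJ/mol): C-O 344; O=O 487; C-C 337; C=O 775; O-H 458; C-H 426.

Bonds broken (reactants):
  C-C: 1 × 337 = 337
  C-H: 5 × 426 = 2130
  C-O: 1 × 344 = 344
  O-H: 1 × 458 = 458
  O=O: 3 × 487 = 1461
  Σ(broken) = 4730 kJ
Bonds formed (products):
  C=O: 4 × 775 = 3100
  O-H: 6 × 458 = 2748
  Σ(formed) = 5848 kJ
ΔH = Σ(broken) − Σ(formed) = 4730 − 5848 = −1118 kJ

ΔH ≈ −1118 kJ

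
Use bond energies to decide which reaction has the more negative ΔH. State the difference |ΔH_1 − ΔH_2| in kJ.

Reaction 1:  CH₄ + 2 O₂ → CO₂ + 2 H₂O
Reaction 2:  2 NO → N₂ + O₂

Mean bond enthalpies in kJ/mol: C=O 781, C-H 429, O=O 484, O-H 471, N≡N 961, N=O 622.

Reaction 1, by 561 kJ

Reaction 1:
  Bonds broken (reactants):
    C-H: 4 × 429 = 1716
    O=O: 2 × 484 = 968
    Σ(broken) = 2684 kJ
  Bonds formed (products):
    C=O: 2 × 781 = 1562
    O-H: 4 × 471 = 1884
    Σ(formed) = 3446 kJ
  ΔH_1 = 2684 − 3446 = −762 kJ
Reaction 2:
  Bonds broken (reactants):
    N=O: 2 × 622 = 1244
    Σ(broken) = 1244 kJ
  Bonds formed (products):
    N≡N: 1 × 961 = 961
    O=O: 1 × 484 = 484
    Σ(formed) = 1445 kJ
  ΔH_2 = 1244 − 1445 = −201 kJ
ΔH_1 − ΔH_2 = −561 kJ, so reaction 1 has the more negative ΔH; |ΔH_1 − ΔH_2| = 561 kJ.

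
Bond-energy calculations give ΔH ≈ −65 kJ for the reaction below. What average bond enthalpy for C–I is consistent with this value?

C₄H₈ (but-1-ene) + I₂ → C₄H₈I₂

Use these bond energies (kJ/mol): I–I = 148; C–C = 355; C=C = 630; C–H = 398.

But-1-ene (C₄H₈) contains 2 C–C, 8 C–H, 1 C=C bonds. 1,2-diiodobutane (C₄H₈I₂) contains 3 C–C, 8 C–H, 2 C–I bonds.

D(C–I) ≈ 244 kJ/mol

Let D be the C–I bond energy.
Σ(broken) = 2×355 + 8×398 + 1×630 + 1×148 = 4672
Σ(formed) = 3×355 + 8×398 + 2×D = 4249 + 2D
ΔH = Σ(broken) − Σ(formed) = (4672) − (4249 + 2D) = +423 − 2D
Setting this equal to −65 kJ gives 2D = 488, so D = 244 kJ/mol.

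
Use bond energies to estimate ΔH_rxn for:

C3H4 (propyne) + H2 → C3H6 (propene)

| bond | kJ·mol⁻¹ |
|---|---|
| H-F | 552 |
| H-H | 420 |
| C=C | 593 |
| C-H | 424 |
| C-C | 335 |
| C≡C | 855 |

Bonds broken (reactants):
  C≡C: 1 × 855 = 855
  C-C: 1 × 335 = 335
  C-H: 4 × 424 = 1696
  H-H: 1 × 420 = 420
  Σ(broken) = 3306 kJ
Bonds formed (products):
  C-C: 1 × 335 = 335
  C-H: 6 × 424 = 2544
  C=C: 1 × 593 = 593
  Σ(formed) = 3472 kJ
ΔH = Σ(broken) − Σ(formed) = 3306 − 3472 = −166 kJ

ΔH ≈ −166 kJ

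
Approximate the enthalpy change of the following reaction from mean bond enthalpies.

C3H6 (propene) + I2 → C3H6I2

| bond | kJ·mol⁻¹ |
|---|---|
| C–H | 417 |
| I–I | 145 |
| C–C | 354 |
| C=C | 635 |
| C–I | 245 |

ΔH ≈ −64 kJ

Bonds broken (reactants):
  C–C: 1 × 354 = 354
  C–H: 6 × 417 = 2502
  C=C: 1 × 635 = 635
  I–I: 1 × 145 = 145
  Σ(broken) = 3636 kJ
Bonds formed (products):
  C–C: 2 × 354 = 708
  C–H: 6 × 417 = 2502
  C–I: 2 × 245 = 490
  Σ(formed) = 3700 kJ
ΔH = Σ(broken) − Σ(formed) = 3636 − 3700 = −64 kJ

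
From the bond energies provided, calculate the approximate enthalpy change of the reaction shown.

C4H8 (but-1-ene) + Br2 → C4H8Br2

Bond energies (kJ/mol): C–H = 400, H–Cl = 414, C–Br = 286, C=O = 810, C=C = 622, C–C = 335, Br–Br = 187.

ΔH ≈ −98 kJ

Bonds broken (reactants):
  Br–Br: 1 × 187 = 187
  C–C: 2 × 335 = 670
  C–H: 8 × 400 = 3200
  C=C: 1 × 622 = 622
  Σ(broken) = 4679 kJ
Bonds formed (products):
  C–Br: 2 × 286 = 572
  C–C: 3 × 335 = 1005
  C–H: 8 × 400 = 3200
  Σ(formed) = 4777 kJ
ΔH = Σ(broken) − Σ(formed) = 4679 − 4777 = −98 kJ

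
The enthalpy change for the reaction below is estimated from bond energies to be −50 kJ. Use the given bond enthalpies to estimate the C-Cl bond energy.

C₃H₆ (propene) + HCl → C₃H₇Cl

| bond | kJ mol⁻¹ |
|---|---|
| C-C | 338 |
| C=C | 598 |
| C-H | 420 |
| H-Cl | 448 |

Let D be the C-Cl bond energy.
Σ(broken) = 1×338 + 6×420 + 1×598 + 1×448 = 3904
Σ(formed) = 2×338 + 1×D + 7×420 = 3616 + D
ΔH = Σ(broken) − Σ(formed) = (3904) − (3616 + D) = +288 − D
Setting this equal to −50 kJ gives D = 338 kJ/mol.

D(C-Cl) ≈ 338 kJ/mol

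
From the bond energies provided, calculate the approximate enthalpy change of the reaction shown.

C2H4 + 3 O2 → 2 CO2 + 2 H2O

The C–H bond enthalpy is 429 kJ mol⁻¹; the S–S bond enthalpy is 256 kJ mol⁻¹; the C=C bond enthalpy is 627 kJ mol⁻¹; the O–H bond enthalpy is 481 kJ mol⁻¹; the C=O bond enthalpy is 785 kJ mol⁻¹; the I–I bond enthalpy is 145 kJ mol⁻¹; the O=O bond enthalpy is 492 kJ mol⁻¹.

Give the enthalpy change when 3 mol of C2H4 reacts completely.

ΔH = −3735 kJ

Bonds broken (reactants):
  C–H: 4 × 429 = 1716
  C=C: 1 × 627 = 627
  O=O: 3 × 492 = 1476
  Σ(broken) = 3819 kJ
Bonds formed (products):
  C=O: 4 × 785 = 3140
  O–H: 4 × 481 = 1924
  Σ(formed) = 5064 kJ
ΔH = Σ(broken) − Σ(formed) = 3819 − 5064 = −1245 kJ
For 3× the reaction as written: 3 × (−1245) = −3735 kJ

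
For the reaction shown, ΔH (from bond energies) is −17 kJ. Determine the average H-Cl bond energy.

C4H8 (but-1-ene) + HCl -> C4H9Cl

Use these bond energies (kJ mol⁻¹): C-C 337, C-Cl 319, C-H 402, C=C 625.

D(H-Cl) ≈ 416 kJ/mol

Let D be the H-Cl bond energy.
Σ(broken) = 2×337 + 8×402 + 1×625 + 1×D = 4515 + D
Σ(formed) = 3×337 + 1×319 + 9×402 = 4948
ΔH = Σ(broken) − Σ(formed) = (4515 + D) − (4948) = −433 + D
Setting this equal to −17 kJ gives D = 416 kJ/mol.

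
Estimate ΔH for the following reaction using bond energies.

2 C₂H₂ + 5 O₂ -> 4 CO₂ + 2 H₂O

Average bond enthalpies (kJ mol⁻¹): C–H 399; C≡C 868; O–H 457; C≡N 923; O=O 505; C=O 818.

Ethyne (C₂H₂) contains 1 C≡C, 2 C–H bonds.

ΔH ≈ −2515 kJ

Bonds broken (reactants):
  C≡C: 2 × 868 = 1736
  C–H: 4 × 399 = 1596
  O=O: 5 × 505 = 2525
  Σ(broken) = 5857 kJ
Bonds formed (products):
  C=O: 8 × 818 = 6544
  O–H: 4 × 457 = 1828
  Σ(formed) = 8372 kJ
ΔH = Σ(broken) − Σ(formed) = 5857 − 8372 = −2515 kJ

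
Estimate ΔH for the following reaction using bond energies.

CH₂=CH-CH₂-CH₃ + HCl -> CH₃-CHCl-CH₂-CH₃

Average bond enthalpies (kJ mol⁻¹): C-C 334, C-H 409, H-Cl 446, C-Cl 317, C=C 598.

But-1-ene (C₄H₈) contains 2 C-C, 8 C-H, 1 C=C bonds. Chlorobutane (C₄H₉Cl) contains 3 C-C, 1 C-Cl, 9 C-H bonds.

ΔH ≈ −16 kJ

Bonds broken (reactants):
  C-C: 2 × 334 = 668
  C-H: 8 × 409 = 3272
  C=C: 1 × 598 = 598
  H-Cl: 1 × 446 = 446
  Σ(broken) = 4984 kJ
Bonds formed (products):
  C-C: 3 × 334 = 1002
  C-Cl: 1 × 317 = 317
  C-H: 9 × 409 = 3681
  Σ(formed) = 5000 kJ
ΔH = Σ(broken) − Σ(formed) = 4984 − 5000 = −16 kJ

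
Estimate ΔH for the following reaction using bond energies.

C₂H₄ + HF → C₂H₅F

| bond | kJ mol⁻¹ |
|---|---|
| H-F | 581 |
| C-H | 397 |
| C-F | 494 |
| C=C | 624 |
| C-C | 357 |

Bonds broken (reactants):
  C-H: 4 × 397 = 1588
  C=C: 1 × 624 = 624
  H-F: 1 × 581 = 581
  Σ(broken) = 2793 kJ
Bonds formed (products):
  C-C: 1 × 357 = 357
  C-F: 1 × 494 = 494
  C-H: 5 × 397 = 1985
  Σ(formed) = 2836 kJ
ΔH = Σ(broken) − Σ(formed) = 2793 − 2836 = −43 kJ

ΔH ≈ −43 kJ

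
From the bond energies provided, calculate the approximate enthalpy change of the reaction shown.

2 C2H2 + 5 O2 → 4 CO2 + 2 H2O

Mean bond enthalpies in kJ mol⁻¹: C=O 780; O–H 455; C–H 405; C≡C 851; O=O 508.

Bonds broken (reactants):
  C≡C: 2 × 851 = 1702
  C–H: 4 × 405 = 1620
  O=O: 5 × 508 = 2540
  Σ(broken) = 5862 kJ
Bonds formed (products):
  C=O: 8 × 780 = 6240
  O–H: 4 × 455 = 1820
  Σ(formed) = 8060 kJ
ΔH = Σ(broken) − Σ(formed) = 5862 − 8060 = −2198 kJ

ΔH ≈ −2198 kJ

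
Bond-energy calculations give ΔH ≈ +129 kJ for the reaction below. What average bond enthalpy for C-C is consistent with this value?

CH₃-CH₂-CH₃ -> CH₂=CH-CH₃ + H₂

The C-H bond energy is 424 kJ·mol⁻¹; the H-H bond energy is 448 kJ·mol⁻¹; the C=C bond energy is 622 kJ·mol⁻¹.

D(C-C) ≈ 351 kJ/mol

Let D be the C-C bond energy.
Σ(broken) = 2×D + 8×424 = 3392 + 2D
Σ(formed) = 1×D + 6×424 + 1×622 + 1×448 = 3614 + D
ΔH = Σ(broken) − Σ(formed) = (3392 + 2D) − (3614 + D) = −222 + D
Setting this equal to +129 kJ gives D = 351 kJ/mol.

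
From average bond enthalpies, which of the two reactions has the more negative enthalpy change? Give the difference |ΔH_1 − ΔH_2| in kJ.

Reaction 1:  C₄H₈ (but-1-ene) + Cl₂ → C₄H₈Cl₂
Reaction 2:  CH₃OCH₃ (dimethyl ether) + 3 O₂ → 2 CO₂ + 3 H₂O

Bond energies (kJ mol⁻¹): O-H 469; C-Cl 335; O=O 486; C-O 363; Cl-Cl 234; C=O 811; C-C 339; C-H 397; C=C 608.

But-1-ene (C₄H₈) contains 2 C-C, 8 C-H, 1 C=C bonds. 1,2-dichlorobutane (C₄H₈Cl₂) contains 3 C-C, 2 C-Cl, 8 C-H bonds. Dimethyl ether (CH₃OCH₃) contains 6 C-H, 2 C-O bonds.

Reaction 1:
  Bonds broken (reactants):
    C-C: 2 × 339 = 678
    C-H: 8 × 397 = 3176
    C=C: 1 × 608 = 608
    Cl-Cl: 1 × 234 = 234
    Σ(broken) = 4696 kJ
  Bonds formed (products):
    C-C: 3 × 339 = 1017
    C-Cl: 2 × 335 = 670
    C-H: 8 × 397 = 3176
    Σ(formed) = 4863 kJ
  ΔH_1 = 4696 − 4863 = −167 kJ
Reaction 2:
  Bonds broken (reactants):
    C-H: 6 × 397 = 2382
    C-O: 2 × 363 = 726
    O=O: 3 × 486 = 1458
    Σ(broken) = 4566 kJ
  Bonds formed (products):
    C=O: 4 × 811 = 3244
    O-H: 6 × 469 = 2814
    Σ(formed) = 6058 kJ
  ΔH_2 = 4566 − 6058 = −1492 kJ
ΔH_1 − ΔH_2 = +1325 kJ, so reaction 2 has the more negative ΔH; |ΔH_1 − ΔH_2| = 1325 kJ.

Reaction 2, by 1325 kJ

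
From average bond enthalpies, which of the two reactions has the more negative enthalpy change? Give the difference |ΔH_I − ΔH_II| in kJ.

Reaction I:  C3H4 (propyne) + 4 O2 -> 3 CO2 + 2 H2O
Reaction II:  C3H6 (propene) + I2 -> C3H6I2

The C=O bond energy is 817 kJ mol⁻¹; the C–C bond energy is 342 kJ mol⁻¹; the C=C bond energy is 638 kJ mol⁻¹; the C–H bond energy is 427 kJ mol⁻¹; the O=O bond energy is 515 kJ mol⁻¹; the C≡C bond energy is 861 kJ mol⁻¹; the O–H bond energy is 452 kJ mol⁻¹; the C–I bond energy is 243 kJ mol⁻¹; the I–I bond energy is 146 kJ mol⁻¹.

Reaction I:
  Bonds broken (reactants):
    C≡C: 1 × 861 = 861
    C–C: 1 × 342 = 342
    C–H: 4 × 427 = 1708
    O=O: 4 × 515 = 2060
    Σ(broken) = 4971 kJ
  Bonds formed (products):
    C=O: 6 × 817 = 4902
    O–H: 4 × 452 = 1808
    Σ(formed) = 6710 kJ
  ΔH_I = 4971 − 6710 = −1739 kJ
Reaction II:
  Bonds broken (reactants):
    C–C: 1 × 342 = 342
    C–H: 6 × 427 = 2562
    C=C: 1 × 638 = 638
    I–I: 1 × 146 = 146
    Σ(broken) = 3688 kJ
  Bonds formed (products):
    C–C: 2 × 342 = 684
    C–H: 6 × 427 = 2562
    C–I: 2 × 243 = 486
    Σ(formed) = 3732 kJ
  ΔH_II = 3688 − 3732 = −44 kJ
ΔH_I − ΔH_II = −1695 kJ, so reaction I has the more negative ΔH; |ΔH_I − ΔH_II| = 1695 kJ.

Reaction I, by 1695 kJ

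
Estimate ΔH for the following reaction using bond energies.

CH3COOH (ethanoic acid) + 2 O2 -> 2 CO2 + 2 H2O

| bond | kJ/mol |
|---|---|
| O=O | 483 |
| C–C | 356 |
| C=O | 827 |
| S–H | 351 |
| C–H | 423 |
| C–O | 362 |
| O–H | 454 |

Bonds broken (reactants):
  C–C: 1 × 356 = 356
  C–H: 3 × 423 = 1269
  C–O: 1 × 362 = 362
  C=O: 1 × 827 = 827
  O–H: 1 × 454 = 454
  O=O: 2 × 483 = 966
  Σ(broken) = 4234 kJ
Bonds formed (products):
  C=O: 4 × 827 = 3308
  O–H: 4 × 454 = 1816
  Σ(formed) = 5124 kJ
ΔH = Σ(broken) − Σ(formed) = 4234 − 5124 = −890 kJ

ΔH ≈ −890 kJ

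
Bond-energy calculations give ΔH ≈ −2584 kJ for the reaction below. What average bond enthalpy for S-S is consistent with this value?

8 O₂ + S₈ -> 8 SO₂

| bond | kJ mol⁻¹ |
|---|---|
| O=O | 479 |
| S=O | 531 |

Let D be the S-S bond energy.
Σ(broken) = 8×479 + 8×D = 3832 + 8D
Σ(formed) = 16×531 = 8496
ΔH = Σ(broken) − Σ(formed) = (3832 + 8D) − (8496) = −4664 + 8D
Setting this equal to −2584 kJ gives 8D = 2080, so D = 260 kJ/mol.

D(S-S) ≈ 260 kJ/mol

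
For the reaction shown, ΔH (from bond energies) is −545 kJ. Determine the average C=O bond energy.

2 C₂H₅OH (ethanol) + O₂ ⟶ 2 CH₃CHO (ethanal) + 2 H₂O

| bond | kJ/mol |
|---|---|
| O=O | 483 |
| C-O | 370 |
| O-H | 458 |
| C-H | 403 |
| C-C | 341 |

D(C=O) ≈ 829 kJ/mol

Let D be the C=O bond energy.
Σ(broken) = 2×341 + 10×403 + 2×370 + 2×458 + 1×483 = 6851
Σ(formed) = 2×341 + 8×403 + 2×D + 4×458 = 5738 + 2D
ΔH = Σ(broken) − Σ(formed) = (6851) − (5738 + 2D) = +1113 − 2D
Setting this equal to −545 kJ gives 2D = 1658, so D = 829 kJ/mol.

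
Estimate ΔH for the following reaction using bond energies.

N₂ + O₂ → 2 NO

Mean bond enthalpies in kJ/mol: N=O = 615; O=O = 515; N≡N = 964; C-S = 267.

Bonds broken (reactants):
  N≡N: 1 × 964 = 964
  O=O: 1 × 515 = 515
  Σ(broken) = 1479 kJ
Bonds formed (products):
  N=O: 2 × 615 = 1230
  Σ(formed) = 1230 kJ
ΔH = Σ(broken) − Σ(formed) = 1479 − 1230 = +249 kJ

ΔH ≈ +249 kJ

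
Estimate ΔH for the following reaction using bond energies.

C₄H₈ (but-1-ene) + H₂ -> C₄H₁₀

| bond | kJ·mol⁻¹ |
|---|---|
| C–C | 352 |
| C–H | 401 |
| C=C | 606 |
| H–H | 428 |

Bonds broken (reactants):
  C–C: 2 × 352 = 704
  C–H: 8 × 401 = 3208
  C=C: 1 × 606 = 606
  H–H: 1 × 428 = 428
  Σ(broken) = 4946 kJ
Bonds formed (products):
  C–C: 3 × 352 = 1056
  C–H: 10 × 401 = 4010
  Σ(formed) = 5066 kJ
ΔH = Σ(broken) − Σ(formed) = 4946 − 5066 = −120 kJ

ΔH ≈ −120 kJ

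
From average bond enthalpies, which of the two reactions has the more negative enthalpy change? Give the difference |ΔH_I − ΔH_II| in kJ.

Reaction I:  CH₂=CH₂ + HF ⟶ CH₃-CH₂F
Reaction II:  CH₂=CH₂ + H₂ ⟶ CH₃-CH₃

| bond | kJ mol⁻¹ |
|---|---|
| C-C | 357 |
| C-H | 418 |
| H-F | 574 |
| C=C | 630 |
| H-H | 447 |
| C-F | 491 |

Reaction II, by 54 kJ

Reaction I:
  Bonds broken (reactants):
    C-H: 4 × 418 = 1672
    C=C: 1 × 630 = 630
    H-F: 1 × 574 = 574
    Σ(broken) = 2876 kJ
  Bonds formed (products):
    C-C: 1 × 357 = 357
    C-F: 1 × 491 = 491
    C-H: 5 × 418 = 2090
    Σ(formed) = 2938 kJ
  ΔH_I = 2876 − 2938 = −62 kJ
Reaction II:
  Bonds broken (reactants):
    C-H: 4 × 418 = 1672
    C=C: 1 × 630 = 630
    H-H: 1 × 447 = 447
    Σ(broken) = 2749 kJ
  Bonds formed (products):
    C-C: 1 × 357 = 357
    C-H: 6 × 418 = 2508
    Σ(formed) = 2865 kJ
  ΔH_II = 2749 − 2865 = −116 kJ
ΔH_I − ΔH_II = +54 kJ, so reaction II has the more negative ΔH; |ΔH_I − ΔH_II| = 54 kJ.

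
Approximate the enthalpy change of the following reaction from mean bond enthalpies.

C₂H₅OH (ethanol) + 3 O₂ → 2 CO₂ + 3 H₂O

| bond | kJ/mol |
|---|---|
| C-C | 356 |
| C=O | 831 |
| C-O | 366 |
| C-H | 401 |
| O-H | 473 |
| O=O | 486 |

ΔH ≈ −1504 kJ

Bonds broken (reactants):
  C-C: 1 × 356 = 356
  C-H: 5 × 401 = 2005
  C-O: 1 × 366 = 366
  O-H: 1 × 473 = 473
  O=O: 3 × 486 = 1458
  Σ(broken) = 4658 kJ
Bonds formed (products):
  C=O: 4 × 831 = 3324
  O-H: 6 × 473 = 2838
  Σ(formed) = 6162 kJ
ΔH = Σ(broken) − Σ(formed) = 4658 − 6162 = −1504 kJ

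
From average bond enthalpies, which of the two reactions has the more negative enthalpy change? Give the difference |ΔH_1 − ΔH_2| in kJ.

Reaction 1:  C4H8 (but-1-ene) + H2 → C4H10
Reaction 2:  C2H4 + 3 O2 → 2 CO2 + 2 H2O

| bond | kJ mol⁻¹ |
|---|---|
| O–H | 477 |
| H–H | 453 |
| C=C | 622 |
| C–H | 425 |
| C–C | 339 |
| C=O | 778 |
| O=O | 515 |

Reaction 1:
  Bonds broken (reactants):
    C–C: 2 × 339 = 678
    C–H: 8 × 425 = 3400
    C=C: 1 × 622 = 622
    H–H: 1 × 453 = 453
    Σ(broken) = 5153 kJ
  Bonds formed (products):
    C–C: 3 × 339 = 1017
    C–H: 10 × 425 = 4250
    Σ(formed) = 5267 kJ
  ΔH_1 = 5153 − 5267 = −114 kJ
Reaction 2:
  Bonds broken (reactants):
    C–H: 4 × 425 = 1700
    C=C: 1 × 622 = 622
    O=O: 3 × 515 = 1545
    Σ(broken) = 3867 kJ
  Bonds formed (products):
    C=O: 4 × 778 = 3112
    O–H: 4 × 477 = 1908
    Σ(formed) = 5020 kJ
  ΔH_2 = 3867 − 5020 = −1153 kJ
ΔH_1 − ΔH_2 = +1039 kJ, so reaction 2 has the more negative ΔH; |ΔH_1 − ΔH_2| = 1039 kJ.

Reaction 2, by 1039 kJ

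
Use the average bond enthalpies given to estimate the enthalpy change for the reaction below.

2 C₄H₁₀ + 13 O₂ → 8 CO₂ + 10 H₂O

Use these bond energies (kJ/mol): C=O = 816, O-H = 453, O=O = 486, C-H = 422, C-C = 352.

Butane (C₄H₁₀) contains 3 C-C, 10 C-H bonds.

ΔH ≈ −5246 kJ

Bonds broken (reactants):
  C-C: 6 × 352 = 2112
  C-H: 20 × 422 = 8440
  O=O: 13 × 486 = 6318
  Σ(broken) = 16870 kJ
Bonds formed (products):
  C=O: 16 × 816 = 13056
  O-H: 20 × 453 = 9060
  Σ(formed) = 22116 kJ
ΔH = Σ(broken) − Σ(formed) = 16870 − 22116 = −5246 kJ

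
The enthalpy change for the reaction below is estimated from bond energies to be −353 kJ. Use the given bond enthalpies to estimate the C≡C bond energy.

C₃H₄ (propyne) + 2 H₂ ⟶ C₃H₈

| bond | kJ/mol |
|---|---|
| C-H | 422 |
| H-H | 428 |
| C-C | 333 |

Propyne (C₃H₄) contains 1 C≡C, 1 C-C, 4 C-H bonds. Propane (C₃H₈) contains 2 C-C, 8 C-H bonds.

Let D be the C≡C bond energy.
Σ(broken) = 1×D + 1×333 + 4×422 + 2×428 = 2877 + D
Σ(formed) = 2×333 + 8×422 = 4042
ΔH = Σ(broken) − Σ(formed) = (2877 + D) − (4042) = −1165 + D
Setting this equal to −353 kJ gives D = 812 kJ/mol.

D(C≡C) ≈ 812 kJ/mol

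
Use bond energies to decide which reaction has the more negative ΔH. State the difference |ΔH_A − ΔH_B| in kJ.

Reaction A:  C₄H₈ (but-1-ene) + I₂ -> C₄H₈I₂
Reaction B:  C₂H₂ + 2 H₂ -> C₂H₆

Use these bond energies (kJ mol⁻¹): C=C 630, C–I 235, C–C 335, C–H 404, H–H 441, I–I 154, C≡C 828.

Reaction B, by 220 kJ

Reaction A:
  Bonds broken (reactants):
    C–C: 2 × 335 = 670
    C–H: 8 × 404 = 3232
    C=C: 1 × 630 = 630
    I–I: 1 × 154 = 154
    Σ(broken) = 4686 kJ
  Bonds formed (products):
    C–C: 3 × 335 = 1005
    C–H: 8 × 404 = 3232
    C–I: 2 × 235 = 470
    Σ(formed) = 4707 kJ
  ΔH_A = 4686 − 4707 = −21 kJ
Reaction B:
  Bonds broken (reactants):
    C≡C: 1 × 828 = 828
    C–H: 2 × 404 = 808
    H–H: 2 × 441 = 882
    Σ(broken) = 2518 kJ
  Bonds formed (products):
    C–C: 1 × 335 = 335
    C–H: 6 × 404 = 2424
    Σ(formed) = 2759 kJ
  ΔH_B = 2518 − 2759 = −241 kJ
ΔH_A − ΔH_B = +220 kJ, so reaction B has the more negative ΔH; |ΔH_A − ΔH_B| = 220 kJ.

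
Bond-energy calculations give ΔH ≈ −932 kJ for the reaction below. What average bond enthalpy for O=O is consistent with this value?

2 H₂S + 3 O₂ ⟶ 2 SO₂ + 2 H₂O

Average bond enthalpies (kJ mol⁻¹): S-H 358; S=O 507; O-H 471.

D(O=O) ≈ 516 kJ/mol

Let D be the O=O bond energy.
Σ(broken) = 3×D + 4×358 = 1432 + 3D
Σ(formed) = 4×471 + 4×507 = 3912
ΔH = Σ(broken) − Σ(formed) = (1432 + 3D) − (3912) = −2480 + 3D
Setting this equal to −932 kJ gives 3D = 1548, so D = 516 kJ/mol.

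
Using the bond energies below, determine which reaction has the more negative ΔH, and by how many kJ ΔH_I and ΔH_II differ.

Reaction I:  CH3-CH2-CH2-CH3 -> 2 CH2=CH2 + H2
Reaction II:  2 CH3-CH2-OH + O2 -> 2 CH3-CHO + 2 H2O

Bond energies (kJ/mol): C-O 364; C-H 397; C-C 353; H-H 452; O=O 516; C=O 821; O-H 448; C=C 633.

Reaction I:
  Bonds broken (reactants):
    C-C: 3 × 353 = 1059
    C-H: 10 × 397 = 3970
    Σ(broken) = 5029 kJ
  Bonds formed (products):
    C-H: 8 × 397 = 3176
    C=C: 2 × 633 = 1266
    H-H: 1 × 452 = 452
    Σ(formed) = 4894 kJ
  ΔH_I = 5029 − 4894 = +135 kJ
Reaction II:
  Bonds broken (reactants):
    C-C: 2 × 353 = 706
    C-H: 10 × 397 = 3970
    C-O: 2 × 364 = 728
    O-H: 2 × 448 = 896
    O=O: 1 × 516 = 516
    Σ(broken) = 6816 kJ
  Bonds formed (products):
    C-C: 2 × 353 = 706
    C-H: 8 × 397 = 3176
    C=O: 2 × 821 = 1642
    O-H: 4 × 448 = 1792
    Σ(formed) = 7316 kJ
  ΔH_II = 6816 − 7316 = −500 kJ
ΔH_I − ΔH_II = +635 kJ, so reaction II has the more negative ΔH; |ΔH_I − ΔH_II| = 635 kJ.

Reaction II, by 635 kJ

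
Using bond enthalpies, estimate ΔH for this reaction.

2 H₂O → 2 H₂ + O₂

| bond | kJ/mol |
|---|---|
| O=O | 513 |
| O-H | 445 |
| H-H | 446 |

ΔH ≈ +375 kJ

Bonds broken (reactants):
  O-H: 4 × 445 = 1780
  Σ(broken) = 1780 kJ
Bonds formed (products):
  H-H: 2 × 446 = 892
  O=O: 1 × 513 = 513
  Σ(formed) = 1405 kJ
ΔH = Σ(broken) − Σ(formed) = 1780 − 1405 = +375 kJ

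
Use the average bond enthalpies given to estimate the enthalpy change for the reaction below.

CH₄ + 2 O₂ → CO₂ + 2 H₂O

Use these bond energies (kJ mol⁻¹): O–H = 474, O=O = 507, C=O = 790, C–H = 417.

ΔH ≈ −794 kJ

Bonds broken (reactants):
  C–H: 4 × 417 = 1668
  O=O: 2 × 507 = 1014
  Σ(broken) = 2682 kJ
Bonds formed (products):
  C=O: 2 × 790 = 1580
  O–H: 4 × 474 = 1896
  Σ(formed) = 3476 kJ
ΔH = Σ(broken) − Σ(formed) = 2682 − 3476 = −794 kJ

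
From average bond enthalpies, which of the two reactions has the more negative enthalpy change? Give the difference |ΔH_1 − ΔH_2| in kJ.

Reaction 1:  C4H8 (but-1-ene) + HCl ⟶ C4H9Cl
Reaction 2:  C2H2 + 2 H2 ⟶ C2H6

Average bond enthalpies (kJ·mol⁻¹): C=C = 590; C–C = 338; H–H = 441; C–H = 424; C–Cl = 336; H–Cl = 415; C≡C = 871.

Reaction 2, by 188 kJ

Reaction 1:
  Bonds broken (reactants):
    C–C: 2 × 338 = 676
    C–H: 8 × 424 = 3392
    C=C: 1 × 590 = 590
    H–Cl: 1 × 415 = 415
    Σ(broken) = 5073 kJ
  Bonds formed (products):
    C–C: 3 × 338 = 1014
    C–Cl: 1 × 336 = 336
    C–H: 9 × 424 = 3816
    Σ(formed) = 5166 kJ
  ΔH_1 = 5073 − 5166 = −93 kJ
Reaction 2:
  Bonds broken (reactants):
    C≡C: 1 × 871 = 871
    C–H: 2 × 424 = 848
    H–H: 2 × 441 = 882
    Σ(broken) = 2601 kJ
  Bonds formed (products):
    C–C: 1 × 338 = 338
    C–H: 6 × 424 = 2544
    Σ(formed) = 2882 kJ
  ΔH_2 = 2601 − 2882 = −281 kJ
ΔH_1 − ΔH_2 = +188 kJ, so reaction 2 has the more negative ΔH; |ΔH_1 − ΔH_2| = 188 kJ.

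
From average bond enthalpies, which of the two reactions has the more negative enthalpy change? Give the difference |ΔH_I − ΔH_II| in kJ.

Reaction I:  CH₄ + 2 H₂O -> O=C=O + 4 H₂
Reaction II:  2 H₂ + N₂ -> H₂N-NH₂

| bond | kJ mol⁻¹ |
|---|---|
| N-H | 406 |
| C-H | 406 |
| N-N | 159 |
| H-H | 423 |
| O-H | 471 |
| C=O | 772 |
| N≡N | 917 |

Reaction II, by 292 kJ

Reaction I:
  Bonds broken (reactants):
    C-H: 4 × 406 = 1624
    O-H: 4 × 471 = 1884
    Σ(broken) = 3508 kJ
  Bonds formed (products):
    C=O: 2 × 772 = 1544
    H-H: 4 × 423 = 1692
    Σ(formed) = 3236 kJ
  ΔH_I = 3508 − 3236 = +272 kJ
Reaction II:
  Bonds broken (reactants):
    H-H: 2 × 423 = 846
    N≡N: 1 × 917 = 917
    Σ(broken) = 1763 kJ
  Bonds formed (products):
    N-H: 4 × 406 = 1624
    N-N: 1 × 159 = 159
    Σ(formed) = 1783 kJ
  ΔH_II = 1763 − 1783 = −20 kJ
ΔH_I − ΔH_II = +292 kJ, so reaction II has the more negative ΔH; |ΔH_I − ΔH_II| = 292 kJ.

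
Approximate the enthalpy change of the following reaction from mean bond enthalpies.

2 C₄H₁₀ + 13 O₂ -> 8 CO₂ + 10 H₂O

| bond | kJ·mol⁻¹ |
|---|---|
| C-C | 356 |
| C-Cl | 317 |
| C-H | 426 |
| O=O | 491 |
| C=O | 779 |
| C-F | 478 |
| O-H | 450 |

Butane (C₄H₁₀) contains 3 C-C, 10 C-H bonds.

Bonds broken (reactants):
  C-C: 6 × 356 = 2136
  C-H: 20 × 426 = 8520
  O=O: 13 × 491 = 6383
  Σ(broken) = 17039 kJ
Bonds formed (products):
  C=O: 16 × 779 = 12464
  O-H: 20 × 450 = 9000
  Σ(formed) = 21464 kJ
ΔH = Σ(broken) − Σ(formed) = 17039 − 21464 = −4425 kJ

ΔH ≈ −4425 kJ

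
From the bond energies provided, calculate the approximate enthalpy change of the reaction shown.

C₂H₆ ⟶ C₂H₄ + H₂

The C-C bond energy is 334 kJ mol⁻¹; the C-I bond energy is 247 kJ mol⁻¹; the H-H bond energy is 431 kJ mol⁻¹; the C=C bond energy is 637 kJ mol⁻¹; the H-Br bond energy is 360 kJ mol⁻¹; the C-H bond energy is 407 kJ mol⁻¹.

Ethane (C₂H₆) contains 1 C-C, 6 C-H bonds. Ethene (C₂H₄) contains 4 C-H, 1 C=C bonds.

ΔH ≈ +80 kJ

Bonds broken (reactants):
  C-C: 1 × 334 = 334
  C-H: 6 × 407 = 2442
  Σ(broken) = 2776 kJ
Bonds formed (products):
  C-H: 4 × 407 = 1628
  C=C: 1 × 637 = 637
  H-H: 1 × 431 = 431
  Σ(formed) = 2696 kJ
ΔH = Σ(broken) − Σ(formed) = 2776 − 2696 = +80 kJ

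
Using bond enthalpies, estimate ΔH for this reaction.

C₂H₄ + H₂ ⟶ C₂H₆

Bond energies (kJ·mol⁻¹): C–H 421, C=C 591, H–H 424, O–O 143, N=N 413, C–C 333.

Bonds broken (reactants):
  C–H: 4 × 421 = 1684
  C=C: 1 × 591 = 591
  H–H: 1 × 424 = 424
  Σ(broken) = 2699 kJ
Bonds formed (products):
  C–C: 1 × 333 = 333
  C–H: 6 × 421 = 2526
  Σ(formed) = 2859 kJ
ΔH = Σ(broken) − Σ(formed) = 2699 − 2859 = −160 kJ

ΔH ≈ −160 kJ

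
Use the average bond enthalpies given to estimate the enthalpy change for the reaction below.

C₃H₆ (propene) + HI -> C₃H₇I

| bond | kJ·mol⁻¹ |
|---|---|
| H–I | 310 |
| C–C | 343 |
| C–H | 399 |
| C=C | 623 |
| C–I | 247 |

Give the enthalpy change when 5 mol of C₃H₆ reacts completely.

ΔH = −280 kJ

Bonds broken (reactants):
  C–C: 1 × 343 = 343
  C–H: 6 × 399 = 2394
  C=C: 1 × 623 = 623
  H–I: 1 × 310 = 310
  Σ(broken) = 3670 kJ
Bonds formed (products):
  C–C: 2 × 343 = 686
  C–H: 7 × 399 = 2793
  C–I: 1 × 247 = 247
  Σ(formed) = 3726 kJ
ΔH = Σ(broken) − Σ(formed) = 3670 − 3726 = −56 kJ
For 5× the reaction as written: 5 × (−56) = −280 kJ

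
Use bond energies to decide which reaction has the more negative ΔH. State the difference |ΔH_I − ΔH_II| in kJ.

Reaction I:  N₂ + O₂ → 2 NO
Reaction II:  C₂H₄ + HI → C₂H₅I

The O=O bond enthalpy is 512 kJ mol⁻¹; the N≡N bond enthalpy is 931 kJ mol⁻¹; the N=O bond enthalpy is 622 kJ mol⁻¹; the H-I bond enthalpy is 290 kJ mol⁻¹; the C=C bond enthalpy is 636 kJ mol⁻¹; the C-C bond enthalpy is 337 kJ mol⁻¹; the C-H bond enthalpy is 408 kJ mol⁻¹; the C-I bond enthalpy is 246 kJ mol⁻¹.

Reaction I:
  Bonds broken (reactants):
    N≡N: 1 × 931 = 931
    O=O: 1 × 512 = 512
    Σ(broken) = 1443 kJ
  Bonds formed (products):
    N=O: 2 × 622 = 1244
    Σ(formed) = 1244 kJ
  ΔH_I = 1443 − 1244 = +199 kJ
Reaction II:
  Bonds broken (reactants):
    C-H: 4 × 408 = 1632
    C=C: 1 × 636 = 636
    H-I: 1 × 290 = 290
    Σ(broken) = 2558 kJ
  Bonds formed (products):
    C-C: 1 × 337 = 337
    C-H: 5 × 408 = 2040
    C-I: 1 × 246 = 246
    Σ(formed) = 2623 kJ
  ΔH_II = 2558 − 2623 = −65 kJ
ΔH_I − ΔH_II = +264 kJ, so reaction II has the more negative ΔH; |ΔH_I − ΔH_II| = 264 kJ.

Reaction II, by 264 kJ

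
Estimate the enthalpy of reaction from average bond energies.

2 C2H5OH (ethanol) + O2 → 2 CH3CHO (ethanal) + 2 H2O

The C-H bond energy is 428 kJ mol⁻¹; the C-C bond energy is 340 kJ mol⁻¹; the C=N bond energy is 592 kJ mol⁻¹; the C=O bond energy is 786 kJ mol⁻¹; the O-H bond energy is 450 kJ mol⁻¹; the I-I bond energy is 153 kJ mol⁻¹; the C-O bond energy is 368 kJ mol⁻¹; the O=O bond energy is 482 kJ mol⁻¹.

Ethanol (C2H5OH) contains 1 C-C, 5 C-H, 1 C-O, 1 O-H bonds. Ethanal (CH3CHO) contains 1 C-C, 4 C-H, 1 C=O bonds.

ΔH ≈ −398 kJ

Bonds broken (reactants):
  C-C: 2 × 340 = 680
  C-H: 10 × 428 = 4280
  C-O: 2 × 368 = 736
  O-H: 2 × 450 = 900
  O=O: 1 × 482 = 482
  Σ(broken) = 7078 kJ
Bonds formed (products):
  C-C: 2 × 340 = 680
  C-H: 8 × 428 = 3424
  C=O: 2 × 786 = 1572
  O-H: 4 × 450 = 1800
  Σ(formed) = 7476 kJ
ΔH = Σ(broken) − Σ(formed) = 7078 − 7476 = −398 kJ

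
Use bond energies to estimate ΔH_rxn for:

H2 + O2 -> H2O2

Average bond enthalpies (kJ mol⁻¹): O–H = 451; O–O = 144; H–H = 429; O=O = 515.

Bonds broken (reactants):
  H–H: 1 × 429 = 429
  O=O: 1 × 515 = 515
  Σ(broken) = 944 kJ
Bonds formed (products):
  O–H: 2 × 451 = 902
  O–O: 1 × 144 = 144
  Σ(formed) = 1046 kJ
ΔH = Σ(broken) − Σ(formed) = 944 − 1046 = −102 kJ

ΔH ≈ −102 kJ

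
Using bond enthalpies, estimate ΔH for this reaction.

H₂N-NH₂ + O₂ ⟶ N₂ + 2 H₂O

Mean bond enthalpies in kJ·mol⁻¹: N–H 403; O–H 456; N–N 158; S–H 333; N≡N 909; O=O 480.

ΔH ≈ −483 kJ

Bonds broken (reactants):
  N–H: 4 × 403 = 1612
  N–N: 1 × 158 = 158
  O=O: 1 × 480 = 480
  Σ(broken) = 2250 kJ
Bonds formed (products):
  N≡N: 1 × 909 = 909
  O–H: 4 × 456 = 1824
  Σ(formed) = 2733 kJ
ΔH = Σ(broken) − Σ(formed) = 2250 − 2733 = −483 kJ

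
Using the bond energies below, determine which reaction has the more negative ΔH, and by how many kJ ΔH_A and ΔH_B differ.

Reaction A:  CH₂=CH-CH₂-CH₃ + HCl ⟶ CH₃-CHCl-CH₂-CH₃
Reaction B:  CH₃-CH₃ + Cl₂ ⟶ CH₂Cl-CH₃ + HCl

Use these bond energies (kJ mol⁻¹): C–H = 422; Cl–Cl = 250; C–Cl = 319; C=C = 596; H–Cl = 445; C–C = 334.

Reaction A:
  Bonds broken (reactants):
    C–C: 2 × 334 = 668
    C–H: 8 × 422 = 3376
    C=C: 1 × 596 = 596
    H–Cl: 1 × 445 = 445
    Σ(broken) = 5085 kJ
  Bonds formed (products):
    C–C: 3 × 334 = 1002
    C–Cl: 1 × 319 = 319
    C–H: 9 × 422 = 3798
    Σ(formed) = 5119 kJ
  ΔH_A = 5085 − 5119 = −34 kJ
Reaction B:
  Bonds broken (reactants):
    C–C: 1 × 334 = 334
    C–H: 6 × 422 = 2532
    Cl–Cl: 1 × 250 = 250
    Σ(broken) = 3116 kJ
  Bonds formed (products):
    C–C: 1 × 334 = 334
    C–Cl: 1 × 319 = 319
    C–H: 5 × 422 = 2110
    H–Cl: 1 × 445 = 445
    Σ(formed) = 3208 kJ
  ΔH_B = 3116 − 3208 = −92 kJ
ΔH_A − ΔH_B = +58 kJ, so reaction B has the more negative ΔH; |ΔH_A − ΔH_B| = 58 kJ.

Reaction B, by 58 kJ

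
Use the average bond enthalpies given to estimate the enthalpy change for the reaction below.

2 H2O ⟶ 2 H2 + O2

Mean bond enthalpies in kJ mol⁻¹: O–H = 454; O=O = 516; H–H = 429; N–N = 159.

ΔH ≈ +442 kJ

Bonds broken (reactants):
  O–H: 4 × 454 = 1816
  Σ(broken) = 1816 kJ
Bonds formed (products):
  H–H: 2 × 429 = 858
  O=O: 1 × 516 = 516
  Σ(formed) = 1374 kJ
ΔH = Σ(broken) − Σ(formed) = 1816 − 1374 = +442 kJ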